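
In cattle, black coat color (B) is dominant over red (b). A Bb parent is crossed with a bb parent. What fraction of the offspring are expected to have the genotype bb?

Punnett square for Bb × bb:
Offspring genotypes: 2 Bb, 2 bb
Total offspring: 4
Count with target: 2
Probability: 2/4 = 1/2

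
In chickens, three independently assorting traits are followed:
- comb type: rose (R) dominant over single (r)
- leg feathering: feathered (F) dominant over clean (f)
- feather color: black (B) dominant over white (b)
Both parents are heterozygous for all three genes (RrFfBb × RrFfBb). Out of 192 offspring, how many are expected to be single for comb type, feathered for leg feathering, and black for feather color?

Trihybrid cross: RrFfBb × RrFfBb
Each trait segregates independently with a 3:1 phenotypic ratio, so each gene contributes 3/4 (dominant) or 1/4 (recessive).
Target: single (comb type), feathered (leg feathering), black (feather color)
Probability = product of independent per-trait probabilities
= 1/4 × 3/4 × 3/4 = 9/64
Expected count = 9/64 × 192 = 27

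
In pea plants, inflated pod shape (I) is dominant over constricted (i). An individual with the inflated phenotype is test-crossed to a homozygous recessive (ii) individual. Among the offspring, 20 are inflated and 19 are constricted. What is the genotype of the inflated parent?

Test cross: ? × ii
Offspring: 20 inflated, 19 constricted — approximately 1:1.
A 1:1 ratio in a test cross indicates the unknown parent is heterozygous (Ii).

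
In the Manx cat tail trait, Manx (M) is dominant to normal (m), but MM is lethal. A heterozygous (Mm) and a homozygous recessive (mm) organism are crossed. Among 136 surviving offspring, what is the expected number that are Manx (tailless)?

Cross: Mm × mm
Punnett square offspring (before lethality): 2 Mm, 2 mm
No MM offspring are produced in this cross.
Manx (tailless): 2 out of 4 → fraction 1/2
Expected count = 1/2 × 136 = 68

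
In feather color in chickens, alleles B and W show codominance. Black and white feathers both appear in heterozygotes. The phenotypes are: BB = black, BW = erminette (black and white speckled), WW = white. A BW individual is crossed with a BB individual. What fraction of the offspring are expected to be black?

Punnett square for BW × BB:
Offspring genotypes: 2 BB, 2 BW
Phenotype counts: 2 black, 2 erminette (black and white speckled)
black: 2 out of 4
Probability: 2/4 = 1/2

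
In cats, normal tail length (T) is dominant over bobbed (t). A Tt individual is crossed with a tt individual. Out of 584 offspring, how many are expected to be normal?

Punnett square for Tt × tt:
Offspring genotypes: 2 Tt, 2 tt
normal: 2, bobbed: 2
normal: 2 out of 4 → fraction 1/2
Expected count = 1/2 × 584 = 292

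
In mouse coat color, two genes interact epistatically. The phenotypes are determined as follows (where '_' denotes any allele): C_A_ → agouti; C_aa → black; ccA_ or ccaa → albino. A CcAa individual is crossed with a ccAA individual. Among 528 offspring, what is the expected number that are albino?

Cross: CcAa × ccAA — consider each gene separately:
C gene: Cc × cc → 2 Cc, 2 cc → 2 C_ : 2 cc (out of 4)
A gene: Aa × AA → 2 AA, 2 Aa → 4 A_ (out of 4)
Genotype classes (out of 4 × 4 = 16): C_A_ = 2×4 = 8; ccA_ = 2×4 = 8
Apply the phenotype rules: C_A_ (8) → agouti; ccA_ (8) → albino
Phenotype counts (out of 16): 8 agouti, 8 albino
albino: 8 out of 16 → fraction 1/2
Expected count = 1/2 × 528 = 264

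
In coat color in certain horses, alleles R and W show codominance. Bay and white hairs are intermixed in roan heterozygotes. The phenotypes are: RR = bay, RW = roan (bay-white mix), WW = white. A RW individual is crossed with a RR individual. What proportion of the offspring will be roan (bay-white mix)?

Punnett square for RW × RR:
Offspring genotypes: 2 RR, 2 RW
Phenotype counts: 2 bay, 2 roan (bay-white mix)
roan (bay-white mix): 2 out of 4
Probability: 2/4 = 1/2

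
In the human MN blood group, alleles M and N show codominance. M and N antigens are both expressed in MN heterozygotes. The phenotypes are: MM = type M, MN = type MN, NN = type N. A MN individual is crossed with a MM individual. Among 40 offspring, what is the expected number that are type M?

Punnett square for MN × MM:
Offspring genotypes: 2 MM, 2 MN
Phenotype counts: 2 type M, 2 type MN
type M: 2 out of 4 → fraction 1/2
Expected count = 1/2 × 40 = 20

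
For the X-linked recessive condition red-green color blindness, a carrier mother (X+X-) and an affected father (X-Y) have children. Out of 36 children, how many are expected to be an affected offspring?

Cross: X+X- × X-Y
Offspring: 1 X+X-, 1 X+Y, 1 X-X-, 1 X-Y
Probability of an affected offspring: 2/4 = 1/2
Expected count = 1/2 × 36 = 18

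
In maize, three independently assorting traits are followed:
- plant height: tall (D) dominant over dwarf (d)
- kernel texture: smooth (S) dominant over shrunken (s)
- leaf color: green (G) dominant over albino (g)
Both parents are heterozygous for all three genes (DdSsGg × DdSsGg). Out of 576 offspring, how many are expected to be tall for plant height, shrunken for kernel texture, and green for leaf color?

Trihybrid cross: DdSsGg × DdSsGg
Each trait segregates independently with a 3:1 phenotypic ratio, so each gene contributes 3/4 (dominant) or 1/4 (recessive).
Target: tall (plant height), shrunken (kernel texture), green (leaf color)
Probability = product of independent per-trait probabilities
= 3/4 × 1/4 × 3/4 = 9/64
Expected count = 9/64 × 576 = 81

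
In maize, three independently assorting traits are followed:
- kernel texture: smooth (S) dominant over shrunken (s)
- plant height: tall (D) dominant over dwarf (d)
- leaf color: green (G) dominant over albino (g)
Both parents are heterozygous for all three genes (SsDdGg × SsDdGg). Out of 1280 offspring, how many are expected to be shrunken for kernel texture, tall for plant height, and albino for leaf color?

Trihybrid cross: SsDdGg × SsDdGg
Each trait segregates independently with a 3:1 phenotypic ratio, so each gene contributes 3/4 (dominant) or 1/4 (recessive).
Target: shrunken (kernel texture), tall (plant height), albino (leaf color)
Probability = product of independent per-trait probabilities
= 1/4 × 3/4 × 1/4 = 3/64
Expected count = 3/64 × 1280 = 60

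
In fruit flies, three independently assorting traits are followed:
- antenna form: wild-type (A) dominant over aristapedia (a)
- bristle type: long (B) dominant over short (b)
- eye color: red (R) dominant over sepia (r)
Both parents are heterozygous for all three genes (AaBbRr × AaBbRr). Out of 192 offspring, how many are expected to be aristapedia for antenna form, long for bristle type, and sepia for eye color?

Trihybrid cross: AaBbRr × AaBbRr
Each trait segregates independently with a 3:1 phenotypic ratio, so each gene contributes 3/4 (dominant) or 1/4 (recessive).
Target: aristapedia (antenna form), long (bristle type), sepia (eye color)
Probability = product of independent per-trait probabilities
= 1/4 × 3/4 × 1/4 = 3/64
Expected count = 3/64 × 192 = 9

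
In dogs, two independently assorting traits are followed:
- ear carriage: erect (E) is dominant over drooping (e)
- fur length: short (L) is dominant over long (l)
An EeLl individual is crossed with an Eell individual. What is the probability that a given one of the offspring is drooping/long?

Dihybrid cross EeLl × Eell — consider each gene separately:
ear carriage: Ee × Ee → 1 EE, 2 Ee, 1 ee → 3 E_ : 1 ee (out of 4)
fur length: Ll × ll → 2 Ll, 2 ll → 2 L_ : 2 ll (out of 4)
Combine (counts out of 4 × 4 = 16): erect/short (E_L_) = 3×2 = 6; erect/long (E_ll) = 3×2 = 6; drooping/short (eeL_) = 1×2 = 2; drooping/long (eell) = 1×2 = 2
Phenotype counts (out of 16): 6 erect/short, 6 erect/long, 2 drooping/short, 2 drooping/long
drooping/long: 2 out of 16
Probability: 2/16 = 1/8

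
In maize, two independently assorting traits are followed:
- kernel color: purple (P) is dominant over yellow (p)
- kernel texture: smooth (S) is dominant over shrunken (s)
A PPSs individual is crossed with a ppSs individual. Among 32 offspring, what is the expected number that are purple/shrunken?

Dihybrid cross PPSs × ppSs — consider each gene separately:
kernel color: PP × pp → 4 Pp → 4 P_ (out of 4)
kernel texture: Ss × Ss → 1 SS, 2 Ss, 1 ss → 3 S_ : 1 ss (out of 4)
Combine (counts out of 4 × 4 = 16): purple/smooth (P_S_) = 4×3 = 12; purple/shrunken (P_ss) = 4×1 = 4
Phenotype counts (out of 16): 12 purple/smooth, 4 purple/shrunken
purple/shrunken: 4 out of 16 → fraction 1/4
Expected count = 1/4 × 32 = 8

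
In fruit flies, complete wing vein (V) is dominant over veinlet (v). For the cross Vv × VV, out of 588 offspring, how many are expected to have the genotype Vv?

Punnett square for Vv × VV:
Offspring genotypes: 2 VV, 2 Vv
Total offspring: 4
Count with target: 2
Probability: 2/4 = 1/2
Expected count = 1/2 × 588 = 294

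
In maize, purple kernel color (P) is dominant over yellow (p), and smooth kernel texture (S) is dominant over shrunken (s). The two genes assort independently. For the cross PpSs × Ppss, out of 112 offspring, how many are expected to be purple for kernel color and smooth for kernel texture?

Dihybrid cross PpSs × Ppss — consider each gene separately:
kernel color: Pp × Pp → 1 PP, 2 Pp, 1 pp → 3 P_ : 1 pp (out of 4)
kernel texture: Ss × ss → 2 Ss, 2 ss → 2 S_ : 2 ss (out of 4)
Looking for: purple (P_) and smooth (S_)
P(purple) = 3/4, P(smooth) = 2/4
P(both) = 3/4 × 2/4 = 6/16 = 3/8
Expected count = 3/8 × 112 = 42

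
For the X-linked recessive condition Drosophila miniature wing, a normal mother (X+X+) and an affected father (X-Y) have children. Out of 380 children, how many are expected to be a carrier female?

Cross: X+X+ × X-Y
Offspring: 2 X+X-, 2 X+Y
Probability of a carrier female: 2/4 = 1/2
Expected count = 1/2 × 380 = 190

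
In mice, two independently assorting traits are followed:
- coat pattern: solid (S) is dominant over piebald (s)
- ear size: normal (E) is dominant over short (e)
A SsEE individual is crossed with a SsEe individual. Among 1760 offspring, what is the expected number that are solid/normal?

Dihybrid cross SsEE × SsEe — consider each gene separately:
coat pattern: Ss × Ss → 1 SS, 2 Ss, 1 ss → 3 S_ : 1 ss (out of 4)
ear size: EE × Ee → 2 EE, 2 Ee → 4 E_ (out of 4)
Combine (counts out of 4 × 4 = 16): solid/normal (S_E_) = 3×4 = 12; piebald/normal (ssE_) = 1×4 = 4
Phenotype counts (out of 16): 12 solid/normal, 4 piebald/normal
solid/normal: 12 out of 16 → fraction 3/4
Expected count = 3/4 × 1760 = 1320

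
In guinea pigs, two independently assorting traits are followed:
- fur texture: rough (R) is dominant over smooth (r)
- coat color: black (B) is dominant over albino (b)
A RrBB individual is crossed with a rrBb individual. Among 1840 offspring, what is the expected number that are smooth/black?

Dihybrid cross RrBB × rrBb — consider each gene separately:
fur texture: Rr × rr → 2 Rr, 2 rr → 2 R_ : 2 rr (out of 4)
coat color: BB × Bb → 2 BB, 2 Bb → 4 B_ (out of 4)
Combine (counts out of 4 × 4 = 16): rough/black (R_B_) = 2×4 = 8; smooth/black (rrB_) = 2×4 = 8
Phenotype counts (out of 16): 8 rough/black, 8 smooth/black
smooth/black: 8 out of 16 → fraction 1/2
Expected count = 1/2 × 1840 = 920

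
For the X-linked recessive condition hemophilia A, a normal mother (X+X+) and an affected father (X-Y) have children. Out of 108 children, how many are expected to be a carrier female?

Cross: X+X+ × X-Y
Offspring: 2 X+X-, 2 X+Y
Probability of a carrier female: 2/4 = 1/2
Expected count = 1/2 × 108 = 54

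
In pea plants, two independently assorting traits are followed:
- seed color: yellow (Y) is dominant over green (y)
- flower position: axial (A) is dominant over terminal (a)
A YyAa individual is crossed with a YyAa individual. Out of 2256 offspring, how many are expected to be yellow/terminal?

Dihybrid cross YyAa × YyAa — consider each gene separately:
seed color: Yy × Yy → 1 YY, 2 Yy, 1 yy → 3 Y_ : 1 yy (out of 4)
flower position: Aa × Aa → 1 AA, 2 Aa, 1 aa → 3 A_ : 1 aa (out of 4)
Combine (counts out of 4 × 4 = 16): yellow/axial (Y_A_) = 3×3 = 9; yellow/terminal (Y_aa) = 3×1 = 3; green/axial (yyA_) = 1×3 = 3; green/terminal (yyaa) = 1×1 = 1
Phenotype counts (out of 16): 9 yellow/axial, 3 yellow/terminal, 3 green/axial, 1 green/terminal
yellow/terminal: 3 out of 16 → fraction 3/16
Expected count = 3/16 × 2256 = 423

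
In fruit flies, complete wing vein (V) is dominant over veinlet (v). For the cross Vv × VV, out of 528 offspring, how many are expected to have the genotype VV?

Punnett square for Vv × VV:
Offspring genotypes: 2 VV, 2 Vv
Total offspring: 4
Count with target: 2
Probability: 2/4 = 1/2
Expected count = 1/2 × 528 = 264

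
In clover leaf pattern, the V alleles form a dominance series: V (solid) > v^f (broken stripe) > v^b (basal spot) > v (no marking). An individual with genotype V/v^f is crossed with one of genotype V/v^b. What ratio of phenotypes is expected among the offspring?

Cross: V/v^f × V/v^b
Allele dominance: V > v^f > v^b > v
Offspring genotypes: 1 V/V, 1 V/v^b, 1 V/v^f, 1 v^f/v^b
Phenotype counts: 3 solid, 1 broken stripe
Ratio: 3 solid : 1 broken stripe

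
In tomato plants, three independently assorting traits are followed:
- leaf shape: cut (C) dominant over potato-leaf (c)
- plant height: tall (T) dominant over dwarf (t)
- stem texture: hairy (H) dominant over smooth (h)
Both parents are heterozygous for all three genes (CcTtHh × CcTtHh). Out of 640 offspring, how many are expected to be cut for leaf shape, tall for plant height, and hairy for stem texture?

Trihybrid cross: CcTtHh × CcTtHh
Each trait segregates independently with a 3:1 phenotypic ratio, so each gene contributes 3/4 (dominant) or 1/4 (recessive).
Target: cut (leaf shape), tall (plant height), hairy (stem texture)
Probability = product of independent per-trait probabilities
= 3/4 × 3/4 × 3/4 = 27/64
Expected count = 27/64 × 640 = 270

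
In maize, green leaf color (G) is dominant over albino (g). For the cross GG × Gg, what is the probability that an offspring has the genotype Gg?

Punnett square for GG × Gg:
Offspring genotypes: 2 GG, 2 Gg
Total offspring: 4
Count with target: 2
Probability: 2/4 = 1/2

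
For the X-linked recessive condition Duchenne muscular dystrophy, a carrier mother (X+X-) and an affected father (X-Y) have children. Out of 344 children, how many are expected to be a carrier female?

Cross: X+X- × X-Y
Offspring: 1 X+X-, 1 X+Y, 1 X-X-, 1 X-Y
Probability of a carrier female: 1/4
Expected count = 1/4 × 344 = 86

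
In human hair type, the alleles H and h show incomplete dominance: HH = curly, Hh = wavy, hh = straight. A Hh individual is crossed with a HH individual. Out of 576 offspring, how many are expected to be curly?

Punnett square for Hh × HH:
Offspring genotypes: 2 HH, 2 Hh
Phenotype counts: 2 curly, 2 wavy
curly: 2 out of 4 → fraction 1/2
Expected count = 1/2 × 576 = 288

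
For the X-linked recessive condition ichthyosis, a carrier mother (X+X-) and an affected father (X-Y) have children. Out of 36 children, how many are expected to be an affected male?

Cross: X+X- × X-Y
Offspring: 1 X+X-, 1 X+Y, 1 X-X-, 1 X-Y
Probability of an affected male: 1/4
Expected count = 1/4 × 36 = 9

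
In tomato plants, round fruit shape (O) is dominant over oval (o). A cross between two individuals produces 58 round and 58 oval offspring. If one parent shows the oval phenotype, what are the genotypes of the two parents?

Observed offspring: 58 round, 58 oval
The observed ratio simplifies to 1:1. One parent shows oval, so its genotype must be oo. A 1:1 offspring split requires the other parent to be heterozygous (Oo).
Parent genotypes: oo × Oo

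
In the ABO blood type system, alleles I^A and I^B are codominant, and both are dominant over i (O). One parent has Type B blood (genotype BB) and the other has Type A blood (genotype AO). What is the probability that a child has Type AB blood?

Cross: BB × AO
Possible offspring genotypes: 2 AB, 2 BO
Blood type counts: 2 Type AB, 2 Type B
Probability of Type AB: 2/4 = 1/2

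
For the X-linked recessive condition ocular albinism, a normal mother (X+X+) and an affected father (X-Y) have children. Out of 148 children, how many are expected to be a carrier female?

Cross: X+X+ × X-Y
Offspring: 2 X+X-, 2 X+Y
Probability of a carrier female: 2/4 = 1/2
Expected count = 1/2 × 148 = 74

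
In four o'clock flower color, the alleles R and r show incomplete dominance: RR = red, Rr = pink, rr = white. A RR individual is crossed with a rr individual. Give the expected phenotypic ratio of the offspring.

Punnett square for RR × rr:
Offspring genotypes: 4 Rr
Phenotype counts: 4 pink
Ratio: all pink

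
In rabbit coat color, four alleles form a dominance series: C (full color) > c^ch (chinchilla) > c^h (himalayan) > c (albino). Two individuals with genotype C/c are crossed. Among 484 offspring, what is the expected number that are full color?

Cross: C/c × C/c
Allele dominance: C > c^ch > c^h > c
Offspring genotypes: 1 C/C, 2 C/c, 1 c/c
Phenotype counts: 3 full color, 1 albino
full color: 3 out of 4 → fraction 3/4
Expected count = 3/4 × 484 = 363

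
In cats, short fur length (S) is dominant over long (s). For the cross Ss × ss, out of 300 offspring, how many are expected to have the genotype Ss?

Punnett square for Ss × ss:
Offspring genotypes: 2 Ss, 2 ss
Total offspring: 4
Count with target: 2
Probability: 2/4 = 1/2
Expected count = 1/2 × 300 = 150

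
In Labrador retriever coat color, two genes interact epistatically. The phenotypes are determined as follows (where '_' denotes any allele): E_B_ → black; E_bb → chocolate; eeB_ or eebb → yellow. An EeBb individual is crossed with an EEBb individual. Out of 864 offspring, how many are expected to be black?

Cross: EeBb × EEBb — consider each gene separately:
E gene: Ee × EE → 2 EE, 2 Ee → 4 E_ (out of 4)
B gene: Bb × Bb → 1 BB, 2 Bb, 1 bb → 3 B_ : 1 bb (out of 4)
Genotype classes (out of 4 × 4 = 16): E_B_ = 4×3 = 12; E_bb = 4×1 = 4
Apply the phenotype rules: E_B_ (12) → black; E_bb (4) → chocolate
Phenotype counts (out of 16): 12 black, 4 chocolate
black: 12 out of 16 → fraction 3/4
Expected count = 3/4 × 864 = 648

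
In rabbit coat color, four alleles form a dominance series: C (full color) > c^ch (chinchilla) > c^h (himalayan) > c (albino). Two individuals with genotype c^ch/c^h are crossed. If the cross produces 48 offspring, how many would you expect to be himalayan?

Cross: c^ch/c^h × c^ch/c^h
Allele dominance: C > c^ch > c^h > c
Offspring genotypes: 1 c^ch/c^ch, 2 c^ch/c^h, 1 c^h/c^h
Phenotype counts: 3 chinchilla, 1 himalayan
himalayan: 1 out of 4 → fraction 1/4
Expected count = 1/4 × 48 = 12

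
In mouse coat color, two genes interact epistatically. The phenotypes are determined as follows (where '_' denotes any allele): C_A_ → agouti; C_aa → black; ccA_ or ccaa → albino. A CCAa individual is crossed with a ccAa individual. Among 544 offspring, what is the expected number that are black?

Cross: CCAa × ccAa — consider each gene separately:
C gene: CC × cc → 4 Cc → 4 C_ (out of 4)
A gene: Aa × Aa → 1 AA, 2 Aa, 1 aa → 3 A_ : 1 aa (out of 4)
Genotype classes (out of 4 × 4 = 16): C_A_ = 4×3 = 12; C_aa = 4×1 = 4
Apply the phenotype rules: C_A_ (12) → agouti; C_aa (4) → black
Phenotype counts (out of 16): 12 agouti, 4 black
black: 4 out of 16 → fraction 1/4
Expected count = 1/4 × 544 = 136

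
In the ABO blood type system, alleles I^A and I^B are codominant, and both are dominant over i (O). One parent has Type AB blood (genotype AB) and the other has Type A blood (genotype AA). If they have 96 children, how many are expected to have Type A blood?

Cross: AB × AA
Possible offspring genotypes: 2 AA, 2 AB
Blood type counts: 2 Type A, 2 Type AB
Probability of Type A: 2/4 = 1/2
Expected count = 1/2 × 96 = 48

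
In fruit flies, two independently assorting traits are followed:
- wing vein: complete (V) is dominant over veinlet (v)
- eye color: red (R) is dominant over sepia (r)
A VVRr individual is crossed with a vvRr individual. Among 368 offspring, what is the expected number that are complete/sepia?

Dihybrid cross VVRr × vvRr — consider each gene separately:
wing vein: VV × vv → 4 Vv → 4 V_ (out of 4)
eye color: Rr × Rr → 1 RR, 2 Rr, 1 rr → 3 R_ : 1 rr (out of 4)
Combine (counts out of 4 × 4 = 16): complete/red (V_R_) = 4×3 = 12; complete/sepia (V_rr) = 4×1 = 4
Phenotype counts (out of 16): 12 complete/red, 4 complete/sepia
complete/sepia: 4 out of 16 → fraction 1/4
Expected count = 1/4 × 368 = 92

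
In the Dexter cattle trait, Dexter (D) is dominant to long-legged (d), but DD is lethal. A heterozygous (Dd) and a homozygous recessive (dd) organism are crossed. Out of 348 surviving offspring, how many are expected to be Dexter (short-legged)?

Cross: Dd × dd
Punnett square offspring (before lethality): 2 Dd, 2 dd
No DD offspring are produced in this cross.
Dexter (short-legged): 2 out of 4 → fraction 1/2
Expected count = 1/2 × 348 = 174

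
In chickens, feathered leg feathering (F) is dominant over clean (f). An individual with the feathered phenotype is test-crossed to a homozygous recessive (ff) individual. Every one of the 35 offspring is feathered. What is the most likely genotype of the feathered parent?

Test cross: ? × ff
All offspring are feathered.
If the unknown parent were heterozygous (Ff), about half of 35 offspring would be clean; none are. The unknown parent is most likely homozygous dominant (FF).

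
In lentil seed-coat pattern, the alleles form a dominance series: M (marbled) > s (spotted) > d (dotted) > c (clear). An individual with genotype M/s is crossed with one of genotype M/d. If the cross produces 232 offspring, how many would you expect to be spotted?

Cross: M/s × M/d
Allele dominance: M > s > d > c
Offspring genotypes: 1 M/M, 1 M/d, 1 M/s, 1 s/d
Phenotype counts: 3 marbled, 1 spotted
spotted: 1 out of 4 → fraction 1/4
Expected count = 1/4 × 232 = 58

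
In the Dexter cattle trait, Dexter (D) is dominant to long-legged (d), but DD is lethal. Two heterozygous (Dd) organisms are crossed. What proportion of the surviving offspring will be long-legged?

Cross: Dd × Dd
Punnett square offspring (before lethality): 1 DD, 2 Dd, 1 dd
The DD genotype is lethal (embryos die); surviving offspring: 2 Dd, 1 dd
long-legged: 1 out of 3
Probability: 1/3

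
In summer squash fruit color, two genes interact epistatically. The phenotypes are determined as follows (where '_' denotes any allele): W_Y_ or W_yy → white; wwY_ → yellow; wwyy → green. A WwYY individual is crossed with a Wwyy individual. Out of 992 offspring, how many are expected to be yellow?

Cross: WwYY × Wwyy — consider each gene separately:
W gene: Ww × Ww → 1 WW, 2 Ww, 1 ww → 3 W_ : 1 ww (out of 4)
Y gene: YY × yy → 4 Yy → 4 Y_ (out of 4)
Genotype classes (out of 4 × 4 = 16): W_Y_ = 3×4 = 12; wwY_ = 1×4 = 4
Apply the phenotype rules: W_Y_ (12) → white; wwY_ (4) → yellow
Phenotype counts (out of 16): 12 white, 4 yellow
yellow: 4 out of 16 → fraction 1/4
Expected count = 1/4 × 992 = 248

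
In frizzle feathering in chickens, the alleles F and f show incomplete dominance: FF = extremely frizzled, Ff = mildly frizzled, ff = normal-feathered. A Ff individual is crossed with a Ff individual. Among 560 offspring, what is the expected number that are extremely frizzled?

Punnett square for Ff × Ff:
Offspring genotypes: 1 FF, 2 Ff, 1 ff
Phenotype counts: 1 extremely frizzled, 2 mildly frizzled, 1 normal-feathered
extremely frizzled: 1 out of 4 → fraction 1/4
Expected count = 1/4 × 560 = 140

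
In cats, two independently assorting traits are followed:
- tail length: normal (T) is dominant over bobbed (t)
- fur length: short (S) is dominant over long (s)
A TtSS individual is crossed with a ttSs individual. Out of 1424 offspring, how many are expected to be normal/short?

Dihybrid cross TtSS × ttSs — consider each gene separately:
tail length: Tt × tt → 2 Tt, 2 tt → 2 T_ : 2 tt (out of 4)
fur length: SS × Ss → 2 SS, 2 Ss → 4 S_ (out of 4)
Combine (counts out of 4 × 4 = 16): normal/short (T_S_) = 2×4 = 8; bobbed/short (ttS_) = 2×4 = 8
Phenotype counts (out of 16): 8 normal/short, 8 bobbed/short
normal/short: 8 out of 16 → fraction 1/2
Expected count = 1/2 × 1424 = 712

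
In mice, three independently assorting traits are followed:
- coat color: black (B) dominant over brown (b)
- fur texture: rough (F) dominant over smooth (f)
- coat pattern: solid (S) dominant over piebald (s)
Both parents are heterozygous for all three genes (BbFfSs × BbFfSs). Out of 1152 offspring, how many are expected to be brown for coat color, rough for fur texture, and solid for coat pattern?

Trihybrid cross: BbFfSs × BbFfSs
Each trait segregates independently with a 3:1 phenotypic ratio, so each gene contributes 3/4 (dominant) or 1/4 (recessive).
Target: brown (coat color), rough (fur texture), solid (coat pattern)
Probability = product of independent per-trait probabilities
= 1/4 × 3/4 × 3/4 = 9/64
Expected count = 9/64 × 1152 = 162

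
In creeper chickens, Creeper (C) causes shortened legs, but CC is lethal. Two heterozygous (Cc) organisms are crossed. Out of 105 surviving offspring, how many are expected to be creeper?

Cross: Cc × Cc
Punnett square offspring (before lethality): 1 CC, 2 Cc, 1 cc
The CC genotype is lethal (embryos die); surviving offspring: 2 Cc, 1 cc
creeper: 2 out of 3 → fraction 2/3
Expected count = 2/3 × 105 = 70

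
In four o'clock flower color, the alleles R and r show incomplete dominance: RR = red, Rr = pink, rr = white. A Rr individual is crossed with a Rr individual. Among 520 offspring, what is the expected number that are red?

Punnett square for Rr × Rr:
Offspring genotypes: 1 RR, 2 Rr, 1 rr
Phenotype counts: 1 red, 2 pink, 1 white
red: 1 out of 4 → fraction 1/4
Expected count = 1/4 × 520 = 130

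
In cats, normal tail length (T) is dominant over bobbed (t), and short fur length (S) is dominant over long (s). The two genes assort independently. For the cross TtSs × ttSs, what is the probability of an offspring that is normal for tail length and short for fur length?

Dihybrid cross TtSs × ttSs — consider each gene separately:
tail length: Tt × tt → 2 Tt, 2 tt → 2 T_ : 2 tt (out of 4)
fur length: Ss × Ss → 1 SS, 2 Ss, 1 ss → 3 S_ : 1 ss (out of 4)
Looking for: normal (T_) and short (S_)
P(normal) = 2/4, P(short) = 3/4
P(both) = 2/4 × 3/4 = 6/16 = 3/8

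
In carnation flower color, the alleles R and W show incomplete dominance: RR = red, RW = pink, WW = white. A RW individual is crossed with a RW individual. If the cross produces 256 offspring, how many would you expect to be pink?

Punnett square for RW × RW:
Offspring genotypes: 1 RR, 2 RW, 1 WW
Phenotype counts: 1 red, 2 pink, 1 white
pink: 2 out of 4 → fraction 1/2
Expected count = 1/2 × 256 = 128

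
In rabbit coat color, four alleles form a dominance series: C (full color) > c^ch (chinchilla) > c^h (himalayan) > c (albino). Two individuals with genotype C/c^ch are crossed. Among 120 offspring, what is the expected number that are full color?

Cross: C/c^ch × C/c^ch
Allele dominance: C > c^ch > c^h > c
Offspring genotypes: 1 C/C, 2 C/c^ch, 1 c^ch/c^ch
Phenotype counts: 3 full color, 1 chinchilla
full color: 3 out of 4 → fraction 3/4
Expected count = 3/4 × 120 = 90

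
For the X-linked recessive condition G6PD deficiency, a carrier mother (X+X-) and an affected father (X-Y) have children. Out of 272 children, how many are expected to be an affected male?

Cross: X+X- × X-Y
Offspring: 1 X+X-, 1 X+Y, 1 X-X-, 1 X-Y
Probability of an affected male: 1/4
Expected count = 1/4 × 272 = 68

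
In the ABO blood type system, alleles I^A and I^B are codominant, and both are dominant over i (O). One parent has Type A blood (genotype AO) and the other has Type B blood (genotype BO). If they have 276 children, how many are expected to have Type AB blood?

Cross: AO × BO
Possible offspring genotypes: 1 AB, 1 AO, 1 BO, 1 OO
Blood type counts: 1 Type AB, 1 Type A, 1 Type B, 1 Type O
Probability of Type AB: 1/4
Expected count = 1/4 × 276 = 69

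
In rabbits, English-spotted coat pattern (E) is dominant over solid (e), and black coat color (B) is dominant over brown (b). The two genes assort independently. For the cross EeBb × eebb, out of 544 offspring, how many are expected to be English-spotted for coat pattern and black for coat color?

Dihybrid cross EeBb × eebb — consider each gene separately:
coat pattern: Ee × ee → 2 Ee, 2 ee → 2 E_ : 2 ee (out of 4)
coat color: Bb × bb → 2 Bb, 2 bb → 2 B_ : 2 bb (out of 4)
Looking for: English-spotted (E_) and black (B_)
P(English-spotted) = 2/4, P(black) = 2/4
P(both) = 2/4 × 2/4 = 4/16 = 1/4
Expected count = 1/4 × 544 = 136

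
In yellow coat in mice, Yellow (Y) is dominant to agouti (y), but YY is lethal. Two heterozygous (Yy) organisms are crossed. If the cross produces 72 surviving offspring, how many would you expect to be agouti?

Cross: Yy × Yy
Punnett square offspring (before lethality): 1 YY, 2 Yy, 1 yy
The YY genotype is lethal (embryos die); surviving offspring: 2 Yy, 1 yy
agouti: 1 out of 3 → fraction 1/3
Expected count = 1/3 × 72 = 24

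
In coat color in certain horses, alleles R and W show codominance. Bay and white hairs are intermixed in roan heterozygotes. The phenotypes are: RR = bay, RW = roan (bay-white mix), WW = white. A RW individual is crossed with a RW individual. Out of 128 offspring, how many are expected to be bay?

Punnett square for RW × RW:
Offspring genotypes: 1 RR, 2 RW, 1 WW
Phenotype counts: 1 bay, 2 roan (bay-white mix), 1 white
bay: 1 out of 4 → fraction 1/4
Expected count = 1/4 × 128 = 32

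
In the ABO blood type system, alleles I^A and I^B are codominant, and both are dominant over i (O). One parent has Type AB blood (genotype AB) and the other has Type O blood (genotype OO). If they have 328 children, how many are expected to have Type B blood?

Cross: AB × OO
Possible offspring genotypes: 2 AO, 2 BO
Blood type counts: 2 Type A, 2 Type B
Probability of Type B: 2/4 = 1/2
Expected count = 1/2 × 328 = 164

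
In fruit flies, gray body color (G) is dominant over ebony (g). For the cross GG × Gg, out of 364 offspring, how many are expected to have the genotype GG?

Punnett square for GG × Gg:
Offspring genotypes: 2 GG, 2 Gg
Total offspring: 4
Count with target: 2
Probability: 2/4 = 1/2
Expected count = 1/2 × 364 = 182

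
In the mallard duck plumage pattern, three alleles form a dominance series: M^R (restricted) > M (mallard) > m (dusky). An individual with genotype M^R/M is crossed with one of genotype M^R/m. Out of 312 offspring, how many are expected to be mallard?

Cross: M^R/M × M^R/m
Allele dominance: M^R > M > m
Offspring genotypes: 1 M^R/M^R, 1 M^R/m, 1 M^R/M, 1 M/m
Phenotype counts: 3 restricted, 1 mallard
mallard: 1 out of 4 → fraction 1/4
Expected count = 1/4 × 312 = 78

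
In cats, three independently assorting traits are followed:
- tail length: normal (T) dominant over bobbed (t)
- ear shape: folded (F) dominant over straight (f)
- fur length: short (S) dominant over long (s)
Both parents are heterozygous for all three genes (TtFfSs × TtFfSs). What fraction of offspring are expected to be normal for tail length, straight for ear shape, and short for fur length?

Trihybrid cross: TtFfSs × TtFfSs
Each trait segregates independently with a 3:1 phenotypic ratio, so each gene contributes 3/4 (dominant) or 1/4 (recessive).
Target: normal (tail length), straight (ear shape), short (fur length)
Probability = product of independent per-trait probabilities
= 3/4 × 1/4 × 3/4 = 9/64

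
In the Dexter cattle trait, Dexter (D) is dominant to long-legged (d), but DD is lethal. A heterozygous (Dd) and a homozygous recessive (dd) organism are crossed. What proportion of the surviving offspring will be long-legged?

Cross: Dd × dd
Punnett square offspring (before lethality): 2 Dd, 2 dd
No DD offspring are produced in this cross.
long-legged: 2 out of 4
Probability: 2/4 = 1/2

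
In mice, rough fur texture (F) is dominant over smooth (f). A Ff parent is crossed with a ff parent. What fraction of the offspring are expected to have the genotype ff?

Punnett square for Ff × ff:
Offspring genotypes: 2 Ff, 2 ff
Total offspring: 4
Count with target: 2
Probability: 2/4 = 1/2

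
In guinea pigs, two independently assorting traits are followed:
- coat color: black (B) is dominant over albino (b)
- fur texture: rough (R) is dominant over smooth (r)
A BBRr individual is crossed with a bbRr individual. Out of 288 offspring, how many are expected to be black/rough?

Dihybrid cross BBRr × bbRr — consider each gene separately:
coat color: BB × bb → 4 Bb → 4 B_ (out of 4)
fur texture: Rr × Rr → 1 RR, 2 Rr, 1 rr → 3 R_ : 1 rr (out of 4)
Combine (counts out of 4 × 4 = 16): black/rough (B_R_) = 4×3 = 12; black/smooth (B_rr) = 4×1 = 4
Phenotype counts (out of 16): 12 black/rough, 4 black/smooth
black/rough: 12 out of 16 → fraction 3/4
Expected count = 3/4 × 288 = 216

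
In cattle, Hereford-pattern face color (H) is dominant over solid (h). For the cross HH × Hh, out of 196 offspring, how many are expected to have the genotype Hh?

Punnett square for HH × Hh:
Offspring genotypes: 2 HH, 2 Hh
Total offspring: 4
Count with target: 2
Probability: 2/4 = 1/2
Expected count = 1/2 × 196 = 98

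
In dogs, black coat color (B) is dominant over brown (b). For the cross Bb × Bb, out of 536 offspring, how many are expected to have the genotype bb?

Punnett square for Bb × Bb:
Offspring genotypes: 1 BB, 2 Bb, 1 bb
Total offspring: 4
Count with target: 1
Probability: 1/4
Expected count = 1/4 × 536 = 134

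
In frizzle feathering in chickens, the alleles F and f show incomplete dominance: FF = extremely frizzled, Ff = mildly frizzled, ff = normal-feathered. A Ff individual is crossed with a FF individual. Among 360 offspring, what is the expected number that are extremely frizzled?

Punnett square for Ff × FF:
Offspring genotypes: 2 FF, 2 Ff
Phenotype counts: 2 extremely frizzled, 2 mildly frizzled
extremely frizzled: 2 out of 4 → fraction 1/2
Expected count = 1/2 × 360 = 180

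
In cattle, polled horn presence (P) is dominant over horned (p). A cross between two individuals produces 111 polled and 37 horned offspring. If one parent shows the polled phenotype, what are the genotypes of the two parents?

Observed offspring: 111 polled, 37 horned
The observed ratio simplifies to 3:1. Horned (pp) offspring appear, so each parent must contribute one p allele. The parent stated to show polled carries P, so it is Pp. The other parent is then either Pp or pp: Pp × pp would give a 1:1 split, whereas Pp × Pp gives 3:1 — matching the data. So both parents are heterozygous (Pp × Pp).
Parent genotypes: Pp × Pp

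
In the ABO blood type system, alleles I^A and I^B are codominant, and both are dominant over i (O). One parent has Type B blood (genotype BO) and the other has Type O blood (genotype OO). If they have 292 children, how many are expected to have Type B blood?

Cross: BO × OO
Possible offspring genotypes: 2 BO, 2 OO
Blood type counts: 2 Type B, 2 Type O
Probability of Type B: 2/4 = 1/2
Expected count = 1/2 × 292 = 146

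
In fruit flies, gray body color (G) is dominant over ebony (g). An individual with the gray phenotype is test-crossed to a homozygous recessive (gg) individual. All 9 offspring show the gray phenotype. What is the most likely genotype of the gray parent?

Test cross: ? × gg
All offspring are gray.
If the unknown parent were heterozygous (Gg), about half of 9 offspring would be ebony; none are. The unknown parent is most likely homozygous dominant (GG).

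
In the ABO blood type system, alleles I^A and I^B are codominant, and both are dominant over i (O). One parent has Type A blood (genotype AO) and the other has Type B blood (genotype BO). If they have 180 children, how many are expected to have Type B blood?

Cross: AO × BO
Possible offspring genotypes: 1 AB, 1 AO, 1 BO, 1 OO
Blood type counts: 1 Type AB, 1 Type A, 1 Type B, 1 Type O
Probability of Type B: 1/4
Expected count = 1/4 × 180 = 45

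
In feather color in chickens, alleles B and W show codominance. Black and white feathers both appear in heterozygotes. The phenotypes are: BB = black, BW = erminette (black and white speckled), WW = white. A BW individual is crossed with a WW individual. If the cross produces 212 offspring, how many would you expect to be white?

Punnett square for BW × WW:
Offspring genotypes: 2 BW, 2 WW
Phenotype counts: 2 erminette (black and white speckled), 2 white
white: 2 out of 4 → fraction 1/2
Expected count = 1/2 × 212 = 106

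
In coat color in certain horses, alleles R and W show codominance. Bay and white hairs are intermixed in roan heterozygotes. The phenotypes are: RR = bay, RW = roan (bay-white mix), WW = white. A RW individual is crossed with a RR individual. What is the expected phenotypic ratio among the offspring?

Punnett square for RW × RR:
Offspring genotypes: 2 RR, 2 RW
Phenotype counts: 2 bay, 2 roan (bay-white mix)
Ratio: 1 bay : 1 roan (bay-white mix)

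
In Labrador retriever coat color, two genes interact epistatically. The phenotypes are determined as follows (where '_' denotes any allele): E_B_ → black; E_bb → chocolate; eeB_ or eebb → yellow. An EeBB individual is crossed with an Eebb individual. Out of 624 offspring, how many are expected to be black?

Cross: EeBB × Eebb — consider each gene separately:
E gene: Ee × Ee → 1 EE, 2 Ee, 1 ee → 3 E_ : 1 ee (out of 4)
B gene: BB × bb → 4 Bb → 4 B_ (out of 4)
Genotype classes (out of 4 × 4 = 16): E_B_ = 3×4 = 12; eeB_ = 1×4 = 4
Apply the phenotype rules: E_B_ (12) → black; eeB_ (4) → yellow
Phenotype counts (out of 16): 12 black, 4 yellow
black: 12 out of 16 → fraction 3/4
Expected count = 3/4 × 624 = 468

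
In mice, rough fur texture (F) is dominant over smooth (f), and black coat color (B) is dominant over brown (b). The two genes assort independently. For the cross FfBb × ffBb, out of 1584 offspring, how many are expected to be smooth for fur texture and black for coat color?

Dihybrid cross FfBb × ffBb — consider each gene separately:
fur texture: Ff × ff → 2 Ff, 2 ff → 2 F_ : 2 ff (out of 4)
coat color: Bb × Bb → 1 BB, 2 Bb, 1 bb → 3 B_ : 1 bb (out of 4)
Looking for: smooth (ff) and black (B_)
P(smooth) = 2/4, P(black) = 3/4
P(both) = 2/4 × 3/4 = 6/16 = 3/8
Expected count = 3/8 × 1584 = 594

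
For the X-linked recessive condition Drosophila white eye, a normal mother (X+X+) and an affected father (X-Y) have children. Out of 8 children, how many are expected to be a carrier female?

Cross: X+X+ × X-Y
Offspring: 2 X+X-, 2 X+Y
Probability of a carrier female: 2/4 = 1/2
Expected count = 1/2 × 8 = 4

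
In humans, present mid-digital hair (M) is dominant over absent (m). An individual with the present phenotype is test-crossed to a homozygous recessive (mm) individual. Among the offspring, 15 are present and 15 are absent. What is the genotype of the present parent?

Test cross: ? × mm
Offspring: 15 present, 15 absent — approximately 1:1.
A 1:1 ratio in a test cross indicates the unknown parent is heterozygous (Mm).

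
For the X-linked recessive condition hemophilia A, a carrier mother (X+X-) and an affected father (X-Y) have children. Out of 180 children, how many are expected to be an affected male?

Cross: X+X- × X-Y
Offspring: 1 X+X-, 1 X+Y, 1 X-X-, 1 X-Y
Probability of an affected male: 1/4
Expected count = 1/4 × 180 = 45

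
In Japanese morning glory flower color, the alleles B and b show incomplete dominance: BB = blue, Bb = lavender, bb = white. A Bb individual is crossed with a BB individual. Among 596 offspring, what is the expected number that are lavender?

Punnett square for Bb × BB:
Offspring genotypes: 2 BB, 2 Bb
Phenotype counts: 2 blue, 2 lavender
lavender: 2 out of 4 → fraction 1/2
Expected count = 1/2 × 596 = 298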